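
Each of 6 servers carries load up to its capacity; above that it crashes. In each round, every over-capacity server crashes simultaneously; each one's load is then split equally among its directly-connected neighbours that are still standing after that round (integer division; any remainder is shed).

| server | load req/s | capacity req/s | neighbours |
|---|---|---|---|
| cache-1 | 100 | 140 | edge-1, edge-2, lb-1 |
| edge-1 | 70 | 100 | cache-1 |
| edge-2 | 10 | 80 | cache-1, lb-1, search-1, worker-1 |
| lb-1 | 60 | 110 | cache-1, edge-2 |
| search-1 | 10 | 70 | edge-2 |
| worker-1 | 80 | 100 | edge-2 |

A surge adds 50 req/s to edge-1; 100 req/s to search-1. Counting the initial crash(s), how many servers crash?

Round 1 — edge-1 at 120 > 100; search-1 at 110 > 70. edge-1, search-1 crash.
  edge-1 sheds 120 req/s to cache-1: 120 each.
    cache-1: 100+120 = 220 > 140
  search-1 sheds 110 req/s to edge-2: 110 each.
    edge-2: 10+110 = 120 > 80
Round 2 — cache-1, edge-2 crash.
  cache-1 sheds 220 req/s to lb-1: 220 each.
    lb-1: 60+220 = 280 > 110
  edge-2 sheds 120 req/s to lb-1, worker-1: 60 each.
    lb-1: 280+60 = 340 > 110
    worker-1: 80+60 = 140 > 100
Round 3 — lb-1, worker-1 crash.
  lb-1 sheds 340 req/s: no online neighbours, lost.
  worker-1 sheds 140 req/s: no online neighbours, lost.
No further crashes.

6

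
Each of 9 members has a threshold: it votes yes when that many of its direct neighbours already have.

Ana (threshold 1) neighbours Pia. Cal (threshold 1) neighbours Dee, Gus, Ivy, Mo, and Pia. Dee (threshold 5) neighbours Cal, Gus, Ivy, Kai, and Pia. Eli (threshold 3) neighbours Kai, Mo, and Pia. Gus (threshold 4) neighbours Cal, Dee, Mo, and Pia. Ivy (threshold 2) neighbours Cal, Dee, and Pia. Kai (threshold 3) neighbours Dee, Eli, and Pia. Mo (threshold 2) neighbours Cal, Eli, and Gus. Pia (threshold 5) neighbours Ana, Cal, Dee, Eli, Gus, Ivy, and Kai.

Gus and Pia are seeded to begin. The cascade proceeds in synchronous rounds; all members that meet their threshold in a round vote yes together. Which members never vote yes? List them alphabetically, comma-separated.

Dee, Eli, Kai

Round 1 — Gus, Pia vote yes (initial).
Round 2 — checking thresholds:
  Ana: 1 of 1 neighbours ≥ 1, votes yes.
  Cal: 2 of 5 neighbours ≥ 1, votes yes.
  Dee: 2 of 5 neighbours < 5, holds.
  Eli: 1 of 3 neighbours < 3, holds.
  Ivy: 1 of 3 neighbours < 2, holds.
  Kai: 1 of 3 neighbours < 3, holds.
  Mo: 1 of 3 neighbours < 2, holds.
Round 3 — checking thresholds:
  Dee: 3 of 5 neighbours < 5, holds.
  Eli: 1 of 3 neighbours < 3, holds.
  Ivy: 2 of 3 neighbours ≥ 2, votes yes.
  Kai: 1 of 3 neighbours < 3, holds.
  Mo: 2 of 3 neighbours ≥ 2, votes yes.
Round 4 — no new yes votes; cascade stops.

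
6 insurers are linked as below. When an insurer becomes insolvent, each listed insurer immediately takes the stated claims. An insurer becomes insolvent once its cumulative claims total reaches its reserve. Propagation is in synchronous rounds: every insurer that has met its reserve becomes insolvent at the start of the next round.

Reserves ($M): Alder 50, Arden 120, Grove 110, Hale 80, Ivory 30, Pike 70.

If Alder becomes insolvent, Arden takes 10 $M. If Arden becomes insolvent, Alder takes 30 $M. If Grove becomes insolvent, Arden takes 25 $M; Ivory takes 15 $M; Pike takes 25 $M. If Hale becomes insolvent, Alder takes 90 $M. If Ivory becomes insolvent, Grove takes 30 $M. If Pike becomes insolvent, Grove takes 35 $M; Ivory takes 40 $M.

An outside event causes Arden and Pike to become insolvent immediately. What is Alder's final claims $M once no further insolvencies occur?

30

Round 1 — Arden, Pike become insolvent (initial).
  Alder: +30 → 30 < 50
  Grove: +35 → 35 < 110
  Ivory: +40 → 40 ≥ 30
Round 2 — Ivory becomes insolvent.
  Grove: +30 → 65 < 110
No further insolvencies.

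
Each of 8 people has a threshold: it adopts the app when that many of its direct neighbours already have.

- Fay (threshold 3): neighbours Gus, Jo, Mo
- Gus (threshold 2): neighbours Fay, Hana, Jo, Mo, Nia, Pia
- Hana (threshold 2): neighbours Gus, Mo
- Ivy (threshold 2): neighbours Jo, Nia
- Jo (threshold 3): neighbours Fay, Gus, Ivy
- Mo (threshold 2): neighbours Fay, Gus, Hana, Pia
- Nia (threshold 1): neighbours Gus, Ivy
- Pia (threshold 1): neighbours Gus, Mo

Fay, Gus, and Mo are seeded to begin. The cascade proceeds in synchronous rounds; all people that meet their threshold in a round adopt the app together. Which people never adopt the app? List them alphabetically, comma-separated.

Round 1 — Fay, Gus, Mo adopt the app (initial).
Round 2 — checking thresholds:
  Hana: 2 of 2 neighbours ≥ 2, adopts the app.
  Jo: 2 of 3 neighbours < 3, holds.
  Nia: 1 of 2 neighbours ≥ 1, adopts the app.
  Pia: 2 of 2 neighbours ≥ 1, adopts the app.
Round 3 — no new adoptions; cascade stops.

Ivy, Jo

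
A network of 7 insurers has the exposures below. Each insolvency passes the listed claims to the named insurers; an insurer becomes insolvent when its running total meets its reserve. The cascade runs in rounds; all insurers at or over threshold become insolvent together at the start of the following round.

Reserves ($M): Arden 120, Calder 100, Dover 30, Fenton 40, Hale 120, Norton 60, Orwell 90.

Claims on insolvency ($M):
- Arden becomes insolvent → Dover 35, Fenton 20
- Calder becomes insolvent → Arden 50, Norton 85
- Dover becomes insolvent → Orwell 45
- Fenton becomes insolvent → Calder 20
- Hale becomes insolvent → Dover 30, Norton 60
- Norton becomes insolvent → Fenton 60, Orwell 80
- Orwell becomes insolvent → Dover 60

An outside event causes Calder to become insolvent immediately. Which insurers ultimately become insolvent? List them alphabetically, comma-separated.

Round 1 — Calder becomes insolvent (initial).
  Arden: +50 → 50 < 120
  Norton: +85 → 85 ≥ 60
Round 2 — Norton becomes insolvent.
  Fenton: +60 → 60 ≥ 40
  Orwell: +80 → 80 < 90
Round 3 — Fenton becomes insolvent.
No further insolvencies.

Calder, Fenton, Norton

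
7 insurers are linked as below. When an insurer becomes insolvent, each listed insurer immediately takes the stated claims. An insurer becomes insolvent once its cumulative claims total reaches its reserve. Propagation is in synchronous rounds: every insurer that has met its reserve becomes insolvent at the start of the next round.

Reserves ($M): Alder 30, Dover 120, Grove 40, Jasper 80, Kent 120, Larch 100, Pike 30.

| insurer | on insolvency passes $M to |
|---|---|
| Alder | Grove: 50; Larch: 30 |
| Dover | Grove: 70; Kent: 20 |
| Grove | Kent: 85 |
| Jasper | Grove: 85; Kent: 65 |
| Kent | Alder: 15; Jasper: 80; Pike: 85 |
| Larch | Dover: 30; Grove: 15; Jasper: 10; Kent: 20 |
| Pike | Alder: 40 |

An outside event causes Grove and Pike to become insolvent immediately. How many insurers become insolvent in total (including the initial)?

3

Round 1 — Grove, Pike become insolvent (initial).
  Alder: +40 → 40 ≥ 30
  Kent: +85 → 85 < 120
Round 2 — Alder becomes insolvent.
  Larch: +30 → 30 < 100
No further insolvencies.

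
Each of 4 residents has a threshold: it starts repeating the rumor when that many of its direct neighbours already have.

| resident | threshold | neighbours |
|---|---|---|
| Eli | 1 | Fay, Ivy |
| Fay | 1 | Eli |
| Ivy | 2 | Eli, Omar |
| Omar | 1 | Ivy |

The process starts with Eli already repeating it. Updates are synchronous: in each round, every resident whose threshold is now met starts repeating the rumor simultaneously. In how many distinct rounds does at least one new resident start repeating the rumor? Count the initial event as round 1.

2

Round 1 — Eli starts repeating the rumor (initial).
Round 2 — checking thresholds:
  Fay: 1 of 1 neighbours ≥ 1, starts repeating the rumor.
  Ivy: 1 of 2 neighbours < 2, holds.
Round 3 — no new spreads; cascade stops.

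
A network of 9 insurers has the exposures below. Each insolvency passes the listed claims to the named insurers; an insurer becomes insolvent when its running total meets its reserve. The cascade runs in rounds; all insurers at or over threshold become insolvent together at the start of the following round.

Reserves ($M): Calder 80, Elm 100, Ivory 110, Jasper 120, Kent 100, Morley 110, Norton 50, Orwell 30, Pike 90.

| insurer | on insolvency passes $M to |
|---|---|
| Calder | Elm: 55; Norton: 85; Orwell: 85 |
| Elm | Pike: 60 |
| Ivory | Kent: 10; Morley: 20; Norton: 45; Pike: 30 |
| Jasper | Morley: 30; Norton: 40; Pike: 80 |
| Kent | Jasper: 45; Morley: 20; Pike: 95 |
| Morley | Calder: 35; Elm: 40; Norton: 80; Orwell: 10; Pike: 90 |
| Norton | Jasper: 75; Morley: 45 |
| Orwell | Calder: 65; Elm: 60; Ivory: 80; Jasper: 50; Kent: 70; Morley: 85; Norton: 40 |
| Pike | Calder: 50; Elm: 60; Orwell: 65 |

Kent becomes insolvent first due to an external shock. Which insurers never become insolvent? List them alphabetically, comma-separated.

Ivory

Round 1 — Kent becomes insolvent (initial).
  Jasper: +45 → 45 < 120
  Morley: +20 → 20 < 110
  Pike: +95 → 95 ≥ 90
Round 2 — Pike becomes insolvent.
  Calder: +50 → 50 < 80
  Elm: +60 → 60 < 100
  Orwell: +65 → 65 ≥ 30
Round 3 — Orwell becomes insolvent.
  Calder: +65 → 115 ≥ 80
  Elm: +60 → 120 ≥ 100
  Ivory: +80 → 80 < 110
  Jasper: +50 → 95 < 120
  Morley: +85 → 105 < 110
  Norton: +40 → 40 < 50
Round 4 — Calder, Elm become insolvent.
  Norton: +85 → 125 ≥ 50
Round 5 — Norton becomes insolvent.
  Jasper: +75 → 170 ≥ 120
  Morley: +45 → 150 ≥ 110
Round 6 — Jasper, Morley become insolvent.
No further insolvencies.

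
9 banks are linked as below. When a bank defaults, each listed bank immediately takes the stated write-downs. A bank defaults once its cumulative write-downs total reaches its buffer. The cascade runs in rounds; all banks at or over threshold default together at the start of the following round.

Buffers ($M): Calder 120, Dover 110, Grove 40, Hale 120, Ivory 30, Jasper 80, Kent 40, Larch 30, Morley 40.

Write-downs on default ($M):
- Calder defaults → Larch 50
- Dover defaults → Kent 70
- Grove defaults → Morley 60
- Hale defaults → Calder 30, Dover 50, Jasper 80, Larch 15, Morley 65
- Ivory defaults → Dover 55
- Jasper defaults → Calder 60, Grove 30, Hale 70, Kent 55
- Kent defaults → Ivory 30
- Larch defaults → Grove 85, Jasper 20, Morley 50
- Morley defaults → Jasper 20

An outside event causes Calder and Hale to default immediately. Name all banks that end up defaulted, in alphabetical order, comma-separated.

Round 1 — Calder, Hale default (initial).
  Dover: +50 → 50 < 110
  Jasper: +80 → 80 ≥ 80
  Larch: +50+15 → 65 ≥ 30
  Morley: +65 → 65 ≥ 40
Round 2 — Jasper, Larch, Morley default.
  Grove: +30+85 → 115 ≥ 40
  Kent: +55 → 55 ≥ 40
Round 3 — Grove, Kent default.
  Ivory: +30 → 30 ≥ 30
Round 4 — Ivory defaults.
  Dover: +55 → 105 < 110
No further defaults.

Calder, Grove, Hale, Ivory, Jasper, Kent, Larch, Morley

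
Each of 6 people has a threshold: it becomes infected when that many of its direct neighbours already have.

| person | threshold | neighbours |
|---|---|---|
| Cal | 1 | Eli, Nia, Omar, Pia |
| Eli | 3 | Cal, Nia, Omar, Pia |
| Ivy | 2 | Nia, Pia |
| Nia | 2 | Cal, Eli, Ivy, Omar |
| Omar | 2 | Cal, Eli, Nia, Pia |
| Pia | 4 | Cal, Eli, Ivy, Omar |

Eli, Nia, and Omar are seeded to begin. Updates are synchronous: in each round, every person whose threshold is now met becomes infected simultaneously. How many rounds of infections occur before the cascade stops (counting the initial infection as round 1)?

2

Round 1 — Eli, Nia, Omar become infected (initial).
Round 2 — checking thresholds:
  Cal: 3 of 4 neighbours ≥ 1, becomes infected.
  Ivy: 1 of 2 neighbours < 2, below threshold.
  Pia: 2 of 4 neighbours < 4, below threshold.
Round 3 — no new infections; cascade stops.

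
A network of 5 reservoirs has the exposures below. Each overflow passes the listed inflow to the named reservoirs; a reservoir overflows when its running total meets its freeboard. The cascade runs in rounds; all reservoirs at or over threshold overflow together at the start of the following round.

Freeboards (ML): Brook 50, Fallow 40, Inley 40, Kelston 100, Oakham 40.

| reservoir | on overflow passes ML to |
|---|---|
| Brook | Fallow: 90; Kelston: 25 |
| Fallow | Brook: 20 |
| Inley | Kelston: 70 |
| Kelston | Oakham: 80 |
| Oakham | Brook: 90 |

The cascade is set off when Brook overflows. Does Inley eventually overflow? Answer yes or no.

Round 1 — Brook overflows (initial).
  Fallow: +90 → 90 ≥ 40
  Kelston: +25 → 25 < 100
Round 2 — Fallow overflows.
No further overflows.

no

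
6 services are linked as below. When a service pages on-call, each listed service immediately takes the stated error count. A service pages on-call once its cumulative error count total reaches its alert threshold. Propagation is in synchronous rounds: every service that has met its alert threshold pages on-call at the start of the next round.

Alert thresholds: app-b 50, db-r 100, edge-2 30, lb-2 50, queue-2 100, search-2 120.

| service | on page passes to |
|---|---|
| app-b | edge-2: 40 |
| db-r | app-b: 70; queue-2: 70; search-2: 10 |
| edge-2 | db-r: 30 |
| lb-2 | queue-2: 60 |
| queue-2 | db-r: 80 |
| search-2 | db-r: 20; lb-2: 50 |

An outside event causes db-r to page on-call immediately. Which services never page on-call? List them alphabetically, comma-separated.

Round 1 — db-r pages on-call (initial).
  app-b: +70 → 70 ≥ 50
  queue-2: +70 → 70 < 100
  search-2: +10 → 10 < 120
Round 2 — app-b pages on-call.
  edge-2: +40 → 40 ≥ 30
Round 3 — edge-2 pages on-call.
No further pages.

lb-2, queue-2, search-2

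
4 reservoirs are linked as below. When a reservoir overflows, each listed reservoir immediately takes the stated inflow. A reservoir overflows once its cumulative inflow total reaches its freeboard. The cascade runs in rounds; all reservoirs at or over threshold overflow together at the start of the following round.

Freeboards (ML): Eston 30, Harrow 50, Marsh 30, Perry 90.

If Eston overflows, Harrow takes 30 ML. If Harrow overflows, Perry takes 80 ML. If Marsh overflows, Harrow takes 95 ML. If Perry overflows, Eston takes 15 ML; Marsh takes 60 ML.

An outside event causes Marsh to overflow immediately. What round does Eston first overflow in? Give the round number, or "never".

never

Round 1 — Marsh overflows (initial).
  Harrow: +95 → 95 ≥ 50
Round 2 — Harrow overflows.
  Perry: +80 → 80 < 90
No further overflows.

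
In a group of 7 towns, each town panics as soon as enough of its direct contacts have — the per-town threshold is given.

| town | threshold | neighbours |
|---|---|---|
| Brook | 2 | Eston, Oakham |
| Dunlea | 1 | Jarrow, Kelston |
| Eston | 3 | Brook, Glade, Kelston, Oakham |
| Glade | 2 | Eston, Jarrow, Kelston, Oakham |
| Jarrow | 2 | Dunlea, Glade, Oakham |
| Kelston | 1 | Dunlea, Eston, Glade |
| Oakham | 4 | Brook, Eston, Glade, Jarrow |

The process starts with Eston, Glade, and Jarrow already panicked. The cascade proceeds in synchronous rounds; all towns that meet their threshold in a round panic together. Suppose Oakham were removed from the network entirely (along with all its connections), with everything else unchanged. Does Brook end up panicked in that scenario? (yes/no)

no

With Oakham removed:
Round 1 — Eston, Glade, Jarrow panic (initial).
Round 2 — checking thresholds:
  Brook: 1 of 1 neighbours < 2, not yet.
  Dunlea: 1 of 2 neighbours ≥ 1, panics.
  Kelston: 2 of 3 neighbours ≥ 1, panics.
Round 3 — no new panics; cascade stops.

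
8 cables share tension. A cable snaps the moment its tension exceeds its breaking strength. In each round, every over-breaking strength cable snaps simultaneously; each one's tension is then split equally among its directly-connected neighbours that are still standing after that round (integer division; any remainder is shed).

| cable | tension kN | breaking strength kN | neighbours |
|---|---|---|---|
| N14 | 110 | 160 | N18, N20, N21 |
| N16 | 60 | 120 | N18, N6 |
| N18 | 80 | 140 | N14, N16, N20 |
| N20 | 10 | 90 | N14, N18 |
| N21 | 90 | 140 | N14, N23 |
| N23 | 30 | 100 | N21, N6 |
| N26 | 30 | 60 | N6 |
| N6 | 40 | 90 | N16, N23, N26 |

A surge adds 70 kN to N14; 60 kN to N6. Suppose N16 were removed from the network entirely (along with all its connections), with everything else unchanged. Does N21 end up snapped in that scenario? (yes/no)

With N16 removed:
Round 1 — N14 at 180 > 160; N6 at 100 > 90. N14, N6 snap.
  N14 sheds 180 kN to N18, N20, N21: 60 each.
    N18: 80+60 = 140 ≤ 140
    N20: 10+60 = 70 ≤ 90
    N21: 90+60 = 150 > 140
  N6 sheds 100 kN to N23, N26: 50 each.
    N23: 30+50 = 80 ≤ 100
    N26: 30+50 = 80 > 60
Round 2 — N21, N26 snap.
  N21 sheds 150 kN to N23: 150 each.
    N23: 80+150 = 230 > 100
  N26 sheds 80 kN: no online neighbours, lost.
Round 3 — N23 snaps.
  N23 sheds 230 kN: no online neighbours, lost.
No further breaks.

yes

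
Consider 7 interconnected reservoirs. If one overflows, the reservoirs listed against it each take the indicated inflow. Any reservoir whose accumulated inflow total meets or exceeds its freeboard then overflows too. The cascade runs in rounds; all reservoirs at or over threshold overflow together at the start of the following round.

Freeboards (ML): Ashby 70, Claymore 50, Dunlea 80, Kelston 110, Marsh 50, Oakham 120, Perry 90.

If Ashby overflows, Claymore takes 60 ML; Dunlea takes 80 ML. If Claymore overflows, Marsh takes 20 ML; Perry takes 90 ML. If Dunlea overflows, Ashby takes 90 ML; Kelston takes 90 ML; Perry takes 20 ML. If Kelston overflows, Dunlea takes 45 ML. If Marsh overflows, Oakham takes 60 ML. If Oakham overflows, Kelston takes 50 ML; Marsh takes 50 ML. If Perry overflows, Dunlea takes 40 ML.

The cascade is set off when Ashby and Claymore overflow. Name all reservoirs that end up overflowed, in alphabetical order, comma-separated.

Ashby, Claymore, Dunlea, Perry

Round 1 — Ashby, Claymore overflow (initial).
  Dunlea: +80 → 80 ≥ 80
  Marsh: +20 → 20 < 50
  Perry: +90 → 90 ≥ 90
Round 2 — Dunlea, Perry overflow.
  Kelston: +90 → 90 < 110
No further overflows.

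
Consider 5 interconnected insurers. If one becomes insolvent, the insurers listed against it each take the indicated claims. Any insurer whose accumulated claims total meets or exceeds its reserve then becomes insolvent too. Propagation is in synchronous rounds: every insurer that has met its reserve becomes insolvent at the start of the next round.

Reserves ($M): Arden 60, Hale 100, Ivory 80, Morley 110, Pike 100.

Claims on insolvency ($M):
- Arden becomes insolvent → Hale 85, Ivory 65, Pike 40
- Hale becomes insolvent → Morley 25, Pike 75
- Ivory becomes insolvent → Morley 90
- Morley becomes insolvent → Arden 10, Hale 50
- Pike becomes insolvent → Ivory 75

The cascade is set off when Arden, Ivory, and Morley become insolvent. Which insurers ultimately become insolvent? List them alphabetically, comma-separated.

Round 1 — Arden, Ivory, Morley become insolvent (initial).
  Hale: +85+50 → 135 ≥ 100
  Pike: +40 → 40 < 100
Round 2 — Hale becomes insolvent.
  Pike: +75 → 115 ≥ 100
Round 3 — Pike becomes insolvent.
No further insolvencies.

Arden, Hale, Ivory, Morley, Pike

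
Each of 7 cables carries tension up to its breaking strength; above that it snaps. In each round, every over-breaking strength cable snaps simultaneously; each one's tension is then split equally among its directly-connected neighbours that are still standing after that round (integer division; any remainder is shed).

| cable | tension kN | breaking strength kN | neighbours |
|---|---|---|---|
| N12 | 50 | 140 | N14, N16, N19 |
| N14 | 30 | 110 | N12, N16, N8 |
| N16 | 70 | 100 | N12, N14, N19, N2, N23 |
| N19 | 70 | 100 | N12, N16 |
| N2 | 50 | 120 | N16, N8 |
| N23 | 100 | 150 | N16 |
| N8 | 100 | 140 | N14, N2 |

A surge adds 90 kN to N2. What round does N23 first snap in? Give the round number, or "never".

Round 1 — N2 at 140 > 120. N2 snaps.
  N2 sheds 140 kN to N16, N8: 70 each.
    N16: 70+70 = 140 > 100
    N8: 100+70 = 170 > 140
Round 2 — N16, N8 snap.
  N16 sheds 140 kN to N12, N14, N19, N23: 35 each.
    N12: 50+35 = 85 ≤ 140
    N14: 30+35 = 65 ≤ 110
    N19: 70+35 = 105 > 100
    N23: 100+35 = 135 ≤ 150
  N8 sheds 170 kN to N14: 170 each.
    N14: 65+170 = 235 > 110
Round 3 — N14, N19 snap.
  N14 sheds 235 kN to N12: 235 each.
    N12: 85+235 = 320 > 140
  N19 sheds 105 kN to N12: 105 each.
    N12: 320+105 = 425 > 140
Round 4 — N12 snaps.
  N12 sheds 425 kN: no online neighbours, lost.
No further breaks.

never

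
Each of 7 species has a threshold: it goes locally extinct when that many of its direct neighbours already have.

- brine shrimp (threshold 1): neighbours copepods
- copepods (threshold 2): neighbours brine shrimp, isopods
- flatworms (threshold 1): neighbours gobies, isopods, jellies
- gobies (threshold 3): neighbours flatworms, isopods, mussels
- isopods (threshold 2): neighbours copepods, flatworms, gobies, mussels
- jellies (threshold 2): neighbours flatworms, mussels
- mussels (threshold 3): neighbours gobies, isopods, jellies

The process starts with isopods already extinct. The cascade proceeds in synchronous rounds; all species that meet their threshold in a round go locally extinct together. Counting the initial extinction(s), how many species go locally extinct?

2

Round 1 — isopods goes locally extinct (initial).
Round 2 — checking thresholds:
  copepods: 1 of 2 neighbours < 2, not yet.
  flatworms: 1 of 3 neighbours ≥ 1, goes locally extinct.
  gobies: 1 of 3 neighbours < 3, not yet.
  mussels: 1 of 3 neighbours < 3, not yet.
Round 3 — no new extinctions; cascade stops.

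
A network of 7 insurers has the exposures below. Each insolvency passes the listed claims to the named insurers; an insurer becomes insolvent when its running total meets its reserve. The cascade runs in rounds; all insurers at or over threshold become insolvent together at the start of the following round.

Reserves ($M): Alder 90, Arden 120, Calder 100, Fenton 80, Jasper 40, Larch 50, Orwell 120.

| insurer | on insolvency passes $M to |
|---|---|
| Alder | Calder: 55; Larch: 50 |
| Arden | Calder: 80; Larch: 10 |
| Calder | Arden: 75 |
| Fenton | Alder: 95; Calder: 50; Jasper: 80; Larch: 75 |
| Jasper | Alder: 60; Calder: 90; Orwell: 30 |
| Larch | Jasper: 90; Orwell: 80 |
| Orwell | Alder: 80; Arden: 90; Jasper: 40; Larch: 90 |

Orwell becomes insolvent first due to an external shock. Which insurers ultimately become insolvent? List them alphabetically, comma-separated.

Alder, Arden, Calder, Jasper, Larch, Orwell

Round 1 — Orwell becomes insolvent (initial).
  Alder: +80 → 80 < 90
  Arden: +90 → 90 < 120
  Jasper: +40 → 40 ≥ 40
  Larch: +90 → 90 ≥ 50
Round 2 — Jasper, Larch become insolvent.
  Alder: +60 → 140 ≥ 90
  Calder: +90 → 90 < 100
Round 3 — Alder becomes insolvent.
  Calder: +55 → 145 ≥ 100
Round 4 — Calder becomes insolvent.
  Arden: +75 → 165 ≥ 120
Round 5 — Arden becomes insolvent.
No further insolvencies.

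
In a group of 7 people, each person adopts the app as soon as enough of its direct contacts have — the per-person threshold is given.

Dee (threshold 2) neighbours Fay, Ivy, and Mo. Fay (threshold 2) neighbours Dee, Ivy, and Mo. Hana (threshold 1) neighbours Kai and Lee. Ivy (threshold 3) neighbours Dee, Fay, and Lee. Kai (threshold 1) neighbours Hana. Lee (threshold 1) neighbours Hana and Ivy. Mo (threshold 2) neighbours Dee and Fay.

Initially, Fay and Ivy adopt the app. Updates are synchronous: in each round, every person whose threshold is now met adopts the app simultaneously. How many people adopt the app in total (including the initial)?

Round 1 — Fay, Ivy adopt the app (initial).
Round 2 — checking thresholds:
  Dee: 2 of 3 neighbours ≥ 2, adopts the app.
  Lee: 1 of 2 neighbours ≥ 1, adopts the app.
  Mo: 1 of 2 neighbours < 2, holds.
Round 3 — checking thresholds:
  Hana: 1 of 2 neighbours ≥ 1, adopts the app.
  Mo: 2 of 2 neighbours ≥ 2, adopts the app.
Round 4 — checking thresholds:
  Kai: 1 of 1 neighbours ≥ 1, adopts the app.
Round 5 — no new adoptions; cascade stops.

7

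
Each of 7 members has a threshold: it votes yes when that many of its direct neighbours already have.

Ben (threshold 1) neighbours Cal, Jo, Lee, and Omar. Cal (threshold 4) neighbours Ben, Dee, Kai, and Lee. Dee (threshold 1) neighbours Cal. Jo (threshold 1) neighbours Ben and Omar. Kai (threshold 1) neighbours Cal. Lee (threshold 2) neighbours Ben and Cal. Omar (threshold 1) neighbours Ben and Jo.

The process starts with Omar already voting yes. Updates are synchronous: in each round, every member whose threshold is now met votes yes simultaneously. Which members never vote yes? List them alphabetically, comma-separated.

Round 1 — Omar votes yes (initial).
Round 2 — checking thresholds:
  Ben: 1 of 4 neighbours ≥ 1, votes yes.
  Jo: 1 of 2 neighbours ≥ 1, votes yes.
Round 3 — no new yes votes; cascade stops.

Cal, Dee, Kai, Lee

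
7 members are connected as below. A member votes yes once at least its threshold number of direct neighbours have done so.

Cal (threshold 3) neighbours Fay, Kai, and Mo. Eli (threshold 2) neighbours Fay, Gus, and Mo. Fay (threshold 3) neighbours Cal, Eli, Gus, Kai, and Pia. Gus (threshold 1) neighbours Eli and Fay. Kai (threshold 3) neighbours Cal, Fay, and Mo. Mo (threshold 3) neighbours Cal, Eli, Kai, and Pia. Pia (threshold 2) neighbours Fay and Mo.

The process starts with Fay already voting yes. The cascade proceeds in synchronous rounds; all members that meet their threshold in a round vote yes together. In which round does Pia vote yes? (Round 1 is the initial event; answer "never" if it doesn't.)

Round 1 — Fay votes yes (initial).
Round 2 — checking thresholds:
  Cal: 1 of 3 neighbours < 3, holds.
  Eli: 1 of 3 neighbours < 2, holds.
  Gus: 1 of 2 neighbours ≥ 1, votes yes.
  Kai: 1 of 3 neighbours < 3, holds.
  Pia: 1 of 2 neighbours < 2, holds.
Round 3 — checking thresholds:
  Cal: 1 of 3 neighbours < 3, holds.
  Eli: 2 of 3 neighbours ≥ 2, votes yes.
  Kai: 1 of 3 neighbours < 3, holds.
  Pia: 1 of 2 neighbours < 2, holds.
Round 4 — no new yes votes; cascade stops.

never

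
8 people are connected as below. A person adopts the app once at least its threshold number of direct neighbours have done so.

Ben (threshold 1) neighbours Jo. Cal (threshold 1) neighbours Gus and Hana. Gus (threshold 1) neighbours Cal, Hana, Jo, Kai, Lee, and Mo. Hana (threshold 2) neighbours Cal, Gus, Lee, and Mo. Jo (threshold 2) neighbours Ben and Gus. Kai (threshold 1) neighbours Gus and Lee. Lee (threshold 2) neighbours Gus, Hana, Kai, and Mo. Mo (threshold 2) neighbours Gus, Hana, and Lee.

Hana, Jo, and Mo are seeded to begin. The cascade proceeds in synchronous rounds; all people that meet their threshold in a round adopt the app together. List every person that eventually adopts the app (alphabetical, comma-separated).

Ben, Cal, Gus, Hana, Jo, Kai, Lee, Mo

Round 1 — Hana, Jo, Mo adopt the app (initial).
Round 2 — checking thresholds:
  Ben: 1 of 1 neighbours ≥ 1, adopts the app.
  Cal: 1 of 2 neighbours ≥ 1, adopts the app.
  Gus: 3 of 6 neighbours ≥ 1, adopts the app.
  Lee: 2 of 4 neighbours ≥ 2, adopts the app.
Round 3 — checking thresholds:
  Kai: 2 of 2 neighbours ≥ 1, adopts the app.
Round 4 — no new adoptions; cascade stops.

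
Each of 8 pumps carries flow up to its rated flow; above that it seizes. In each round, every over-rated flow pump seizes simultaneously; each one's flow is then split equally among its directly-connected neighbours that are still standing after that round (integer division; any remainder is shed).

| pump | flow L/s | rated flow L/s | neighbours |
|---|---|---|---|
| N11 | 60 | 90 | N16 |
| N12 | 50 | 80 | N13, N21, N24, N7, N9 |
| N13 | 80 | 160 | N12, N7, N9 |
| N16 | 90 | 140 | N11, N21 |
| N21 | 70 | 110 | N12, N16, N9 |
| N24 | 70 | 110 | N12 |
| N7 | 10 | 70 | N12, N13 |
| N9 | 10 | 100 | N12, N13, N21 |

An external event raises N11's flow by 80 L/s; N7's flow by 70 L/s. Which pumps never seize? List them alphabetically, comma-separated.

Round 1 — N11 at 140 > 90; N7 at 80 > 70. N11, N7 seize.
  N11 sheds 140 L/s to N16: 140 each.
    N16: 90+140 = 230 > 140
  N7 sheds 80 L/s to N12, N13: 40 each.
    N12: 50+40 = 90 > 80
    N13: 80+40 = 120 ≤ 160
Round 2 — N12, N16 seize.
  N12 sheds 90 L/s to N13, N21, N24, N9: 22 each (2 lost).
    N13: 120+22 = 142 ≤ 160
    N21: 70+22 = 92 ≤ 110
    N24: 70+22 = 92 ≤ 110
    N9: 10+22 = 32 ≤ 100
  N16 sheds 230 L/s to N21: 230 each.
    N21: 92+230 = 322 > 110
Round 3 — N21 seizes.
  N21 sheds 322 L/s to N9: 322 each.
    N9: 32+322 = 354 > 100
Round 4 — N9 seizes.
  N9 sheds 354 L/s to N13: 354 each.
    N13: 142+354 = 496 > 160
Round 5 — N13 seizes.
  N13 sheds 496 L/s: no online neighbours, lost.
No further seizures.

N24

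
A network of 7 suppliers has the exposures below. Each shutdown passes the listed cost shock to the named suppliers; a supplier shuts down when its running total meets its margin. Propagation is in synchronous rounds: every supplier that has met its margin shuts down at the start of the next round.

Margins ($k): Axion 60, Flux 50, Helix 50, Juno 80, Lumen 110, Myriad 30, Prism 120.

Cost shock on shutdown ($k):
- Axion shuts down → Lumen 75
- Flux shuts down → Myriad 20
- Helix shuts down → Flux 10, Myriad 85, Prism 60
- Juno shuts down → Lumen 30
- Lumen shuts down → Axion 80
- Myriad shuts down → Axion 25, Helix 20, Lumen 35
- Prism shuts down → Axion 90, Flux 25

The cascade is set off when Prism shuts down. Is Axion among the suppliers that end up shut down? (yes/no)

yes

Round 1 — Prism shuts down (initial).
  Axion: +90 → 90 ≥ 60
  Flux: +25 → 25 < 50
Round 2 — Axion shuts down.
  Lumen: +75 → 75 < 110
No further shutdowns.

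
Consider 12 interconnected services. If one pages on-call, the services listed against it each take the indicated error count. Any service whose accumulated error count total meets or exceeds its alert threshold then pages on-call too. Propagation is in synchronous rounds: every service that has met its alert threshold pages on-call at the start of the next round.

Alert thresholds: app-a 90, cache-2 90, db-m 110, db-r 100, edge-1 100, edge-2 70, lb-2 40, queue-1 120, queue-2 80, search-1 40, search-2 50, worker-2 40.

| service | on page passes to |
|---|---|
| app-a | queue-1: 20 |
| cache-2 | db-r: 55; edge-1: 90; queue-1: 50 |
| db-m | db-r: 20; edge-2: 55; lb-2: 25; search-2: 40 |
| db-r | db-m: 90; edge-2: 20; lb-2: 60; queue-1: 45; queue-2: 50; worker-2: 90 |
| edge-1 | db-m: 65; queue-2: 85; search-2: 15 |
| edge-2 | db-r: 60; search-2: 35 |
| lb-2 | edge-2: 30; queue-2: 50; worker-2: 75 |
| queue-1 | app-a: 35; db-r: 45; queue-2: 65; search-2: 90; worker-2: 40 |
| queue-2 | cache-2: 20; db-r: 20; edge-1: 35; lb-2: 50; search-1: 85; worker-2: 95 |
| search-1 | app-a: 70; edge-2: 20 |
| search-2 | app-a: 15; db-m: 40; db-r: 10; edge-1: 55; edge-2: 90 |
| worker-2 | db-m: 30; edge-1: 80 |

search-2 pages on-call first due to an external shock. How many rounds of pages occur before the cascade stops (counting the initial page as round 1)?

2

Round 1 — search-2 pages on-call (initial).
  app-a: +15 → 15 < 90
  db-m: +40 → 40 < 110
  db-r: +10 → 10 < 100
  edge-1: +55 → 55 < 100
  edge-2: +90 → 90 ≥ 70
Round 2 — edge-2 pages on-call.
  db-r: +60 → 70 < 100
No further pages.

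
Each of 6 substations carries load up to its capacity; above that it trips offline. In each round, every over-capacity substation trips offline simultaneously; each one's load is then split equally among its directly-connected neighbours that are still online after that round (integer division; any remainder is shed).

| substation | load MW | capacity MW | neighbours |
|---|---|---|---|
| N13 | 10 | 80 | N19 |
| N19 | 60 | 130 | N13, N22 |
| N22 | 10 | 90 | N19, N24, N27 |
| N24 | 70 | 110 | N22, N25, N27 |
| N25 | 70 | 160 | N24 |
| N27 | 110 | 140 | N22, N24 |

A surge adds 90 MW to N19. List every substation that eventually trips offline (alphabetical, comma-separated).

N13, N19

Round 1 — N19 at 150 > 130. N19 trips offline.
  N19 sheds 150 MW to N13, N22: 75 each.
    N13: 10+75 = 85 > 80
    N22: 10+75 = 85 ≤ 90
Round 2 — N13 trips offline.
  N13 sheds 85 MW: no online neighbours, lost.
No further trips.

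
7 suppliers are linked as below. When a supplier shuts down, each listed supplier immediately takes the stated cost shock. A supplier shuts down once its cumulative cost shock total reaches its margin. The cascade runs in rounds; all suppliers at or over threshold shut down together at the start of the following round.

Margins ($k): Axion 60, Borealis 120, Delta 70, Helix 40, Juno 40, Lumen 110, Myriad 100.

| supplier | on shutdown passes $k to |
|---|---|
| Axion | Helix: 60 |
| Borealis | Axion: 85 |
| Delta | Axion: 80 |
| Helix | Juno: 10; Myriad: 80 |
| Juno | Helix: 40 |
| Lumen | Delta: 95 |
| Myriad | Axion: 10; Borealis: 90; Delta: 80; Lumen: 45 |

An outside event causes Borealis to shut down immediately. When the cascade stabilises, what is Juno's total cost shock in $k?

10

Round 1 — Borealis shuts down (initial).
  Axion: +85 → 85 ≥ 60
Round 2 — Axion shuts down.
  Helix: +60 → 60 ≥ 40
Round 3 — Helix shuts down.
  Juno: +10 → 10 < 40
  Myriad: +80 → 80 < 100
No further shutdowns.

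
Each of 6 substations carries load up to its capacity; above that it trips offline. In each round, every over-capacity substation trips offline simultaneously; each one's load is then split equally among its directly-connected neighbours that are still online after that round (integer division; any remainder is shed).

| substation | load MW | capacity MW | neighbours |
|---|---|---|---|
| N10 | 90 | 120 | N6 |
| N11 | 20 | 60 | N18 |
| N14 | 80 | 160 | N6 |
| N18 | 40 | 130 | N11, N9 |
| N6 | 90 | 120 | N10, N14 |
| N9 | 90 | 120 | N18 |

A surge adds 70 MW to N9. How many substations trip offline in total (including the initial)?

3

Round 1 — N9 at 160 > 120. N9 trips offline.
  N9 sheds 160 MW to N18: 160 each.
    N18: 40+160 = 200 > 130
Round 2 — N18 trips offline.
  N18 sheds 200 MW to N11: 200 each.
    N11: 20+200 = 220 > 60
Round 3 — N11 trips offline.
  N11 sheds 220 MW: no online neighbours, lost.
No further trips.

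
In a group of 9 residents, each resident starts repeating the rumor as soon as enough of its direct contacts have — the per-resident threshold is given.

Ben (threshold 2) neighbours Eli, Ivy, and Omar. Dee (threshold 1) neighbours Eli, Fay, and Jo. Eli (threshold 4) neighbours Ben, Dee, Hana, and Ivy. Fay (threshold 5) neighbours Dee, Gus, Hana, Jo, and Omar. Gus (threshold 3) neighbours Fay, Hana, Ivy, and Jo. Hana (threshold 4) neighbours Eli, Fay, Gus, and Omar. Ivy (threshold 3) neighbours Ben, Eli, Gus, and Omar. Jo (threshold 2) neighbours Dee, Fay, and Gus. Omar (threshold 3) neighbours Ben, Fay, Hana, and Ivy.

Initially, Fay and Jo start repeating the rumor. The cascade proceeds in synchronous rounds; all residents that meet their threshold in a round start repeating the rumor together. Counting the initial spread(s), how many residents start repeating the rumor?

3

Round 1 — Fay, Jo start repeating the rumor (initial).
Round 2 — checking thresholds:
  Dee: 2 of 3 neighbours ≥ 1, starts repeating the rumor.
  Gus: 2 of 4 neighbours < 3, holds.
  Hana: 1 of 4 neighbours < 4, holds.
  Omar: 1 of 4 neighbours < 3, holds.
Round 3 — no new spreads; cascade stops.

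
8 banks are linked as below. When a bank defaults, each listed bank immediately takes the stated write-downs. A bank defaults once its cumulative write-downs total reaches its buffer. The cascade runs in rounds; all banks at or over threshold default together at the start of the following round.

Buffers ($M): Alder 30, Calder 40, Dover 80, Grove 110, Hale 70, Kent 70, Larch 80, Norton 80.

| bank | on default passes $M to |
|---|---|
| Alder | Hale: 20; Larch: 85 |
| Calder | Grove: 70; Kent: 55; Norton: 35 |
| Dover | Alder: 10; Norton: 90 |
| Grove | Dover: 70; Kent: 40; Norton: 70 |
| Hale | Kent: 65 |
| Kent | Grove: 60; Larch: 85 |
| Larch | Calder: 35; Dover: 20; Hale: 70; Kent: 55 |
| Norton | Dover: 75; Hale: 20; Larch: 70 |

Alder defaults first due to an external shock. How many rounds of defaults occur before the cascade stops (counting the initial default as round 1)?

Round 1 — Alder defaults (initial).
  Hale: +20 → 20 < 70
  Larch: +85 → 85 ≥ 80
Round 2 — Larch defaults.
  Calder: +35 → 35 < 40
  Dover: +20 → 20 < 80
  Hale: +70 → 90 ≥ 70
  Kent: +55 → 55 < 70
Round 3 — Hale defaults.
  Kent: +65 → 120 ≥ 70
Round 4 — Kent defaults.
  Grove: +60 → 60 < 110
No further defaults.

4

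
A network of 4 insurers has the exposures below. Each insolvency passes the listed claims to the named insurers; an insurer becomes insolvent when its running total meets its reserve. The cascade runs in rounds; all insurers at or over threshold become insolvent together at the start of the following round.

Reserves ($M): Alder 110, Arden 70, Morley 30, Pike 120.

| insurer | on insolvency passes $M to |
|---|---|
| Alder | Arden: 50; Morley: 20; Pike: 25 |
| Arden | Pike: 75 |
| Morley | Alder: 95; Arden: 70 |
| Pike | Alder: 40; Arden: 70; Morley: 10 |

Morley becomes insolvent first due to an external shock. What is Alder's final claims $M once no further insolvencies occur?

Round 1 — Morley becomes insolvent (initial).
  Alder: +95 → 95 < 110
  Arden: +70 → 70 ≥ 70
Round 2 — Arden becomes insolvent.
  Pike: +75 → 75 < 120
No further insolvencies.

95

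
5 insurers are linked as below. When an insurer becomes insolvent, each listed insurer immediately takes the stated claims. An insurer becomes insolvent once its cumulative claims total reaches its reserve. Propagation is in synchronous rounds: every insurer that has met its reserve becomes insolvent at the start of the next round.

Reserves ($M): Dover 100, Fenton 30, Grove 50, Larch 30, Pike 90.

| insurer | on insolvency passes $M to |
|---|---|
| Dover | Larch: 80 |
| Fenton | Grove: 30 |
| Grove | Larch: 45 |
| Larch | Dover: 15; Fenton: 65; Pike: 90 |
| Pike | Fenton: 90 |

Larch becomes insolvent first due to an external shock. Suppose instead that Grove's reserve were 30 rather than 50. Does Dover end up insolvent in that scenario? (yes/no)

With Grove's reserve at 30:
Round 1 — Larch becomes insolvent (initial).
  Dover: +15 → 15 < 100
  Fenton: +65 → 65 ≥ 30
  Pike: +90 → 90 ≥ 90
Round 2 — Fenton, Pike become insolvent.
  Grove: +30 → 30 ≥ 30
Round 3 — Grove becomes insolvent.
No further insolvencies.

no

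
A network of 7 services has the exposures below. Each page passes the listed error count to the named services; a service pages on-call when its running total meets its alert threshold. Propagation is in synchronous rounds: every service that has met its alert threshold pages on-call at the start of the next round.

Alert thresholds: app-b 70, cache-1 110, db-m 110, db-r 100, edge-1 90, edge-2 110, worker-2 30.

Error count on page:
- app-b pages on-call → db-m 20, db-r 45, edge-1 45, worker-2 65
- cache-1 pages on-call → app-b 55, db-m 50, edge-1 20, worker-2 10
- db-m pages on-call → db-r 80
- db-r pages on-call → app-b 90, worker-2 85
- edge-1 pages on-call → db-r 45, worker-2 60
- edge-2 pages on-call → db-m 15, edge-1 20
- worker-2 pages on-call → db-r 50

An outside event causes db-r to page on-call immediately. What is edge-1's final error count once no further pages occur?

Round 1 — db-r pages on-call (initial).
  app-b: +90 → 90 ≥ 70
  worker-2: +85 → 85 ≥ 30
Round 2 — app-b, worker-2 page on-call.
  db-m: +20 → 20 < 110
  edge-1: +45 → 45 < 90
No further pages.

45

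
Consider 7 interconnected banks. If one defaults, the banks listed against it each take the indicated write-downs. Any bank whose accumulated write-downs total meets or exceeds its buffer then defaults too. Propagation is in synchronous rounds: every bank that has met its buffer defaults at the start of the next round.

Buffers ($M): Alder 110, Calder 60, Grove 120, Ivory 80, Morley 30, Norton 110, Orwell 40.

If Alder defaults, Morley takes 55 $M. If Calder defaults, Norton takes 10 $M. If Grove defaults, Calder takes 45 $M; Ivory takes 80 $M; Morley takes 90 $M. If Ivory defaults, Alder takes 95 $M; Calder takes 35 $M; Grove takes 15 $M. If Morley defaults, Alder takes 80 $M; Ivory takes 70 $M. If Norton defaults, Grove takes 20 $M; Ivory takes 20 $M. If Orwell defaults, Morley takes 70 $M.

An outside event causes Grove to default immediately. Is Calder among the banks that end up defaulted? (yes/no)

Round 1 — Grove defaults (initial).
  Calder: +45 → 45 < 60
  Ivory: +80 → 80 ≥ 80
  Morley: +90 → 90 ≥ 30
Round 2 — Ivory, Morley default.
  Alder: +95+80 → 175 ≥ 110
  Calder: +35 → 80 ≥ 60
Round 3 — Alder, Calder default.
  Norton: +10 → 10 < 110
No further defaults.

yes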